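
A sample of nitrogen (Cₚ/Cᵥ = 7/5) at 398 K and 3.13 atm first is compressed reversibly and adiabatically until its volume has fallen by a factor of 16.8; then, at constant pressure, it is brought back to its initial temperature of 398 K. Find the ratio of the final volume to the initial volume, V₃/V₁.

V₃/V₁ ≈ 0.0193

Adiabatic step: V₂/V₁ = 0.05952; T₂ = T₁·16.8^(2/5) = 1230 K.
Isobaric step: V₃/V₂ = T₃/T₂ = 398/1230.
V₃/V₁ = (V₂/V₁)(V₃/V₂) = 0.05952 × (398/1230) = 0.01926.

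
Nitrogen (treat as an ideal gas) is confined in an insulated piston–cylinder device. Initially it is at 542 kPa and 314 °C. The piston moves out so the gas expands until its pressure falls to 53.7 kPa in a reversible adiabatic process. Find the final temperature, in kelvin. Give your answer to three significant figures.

Along an adiabat T P^((1−γ)/γ) is constant, so T₂ = T₁ (P₂/P₁)^((γ−1)/γ).
For a diatomic ideal gas γ = 7/5, so (γ−1)/γ = 2/7.
T₁ = 314 °C = 587.1 K.
T₂ = 587.1 × (53.7/542)^(2/7) = 303.3 K.

T₂ ≈ 303 K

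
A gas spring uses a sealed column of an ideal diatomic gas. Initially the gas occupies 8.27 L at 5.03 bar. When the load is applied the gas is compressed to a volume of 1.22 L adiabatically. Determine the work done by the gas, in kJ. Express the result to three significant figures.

γ = 7/5 for a diatomic ideal gas.
P₂ = P₁(V₁/V₂)^γ = 5.03×(8.27/1.22)^(7/5) = 73.31 bar.
For a reversible adiabat, W_by_gas = (P₁V₁ − P₂V₂)/(γ−1).
W_by = (503000×0.00827 − 7.331×10^6×0.00122) / (2/5) = -11960 J.

W ≈ -12.0 kJ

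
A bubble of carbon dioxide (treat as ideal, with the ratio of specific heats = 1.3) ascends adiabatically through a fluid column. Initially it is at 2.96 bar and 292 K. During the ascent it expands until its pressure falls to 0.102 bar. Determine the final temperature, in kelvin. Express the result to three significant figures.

Along an adiabat T P^((1−γ)/γ) is constant, so T₂ = T₁ (P₂/P₁)^((γ−1)/γ).
T₂ = 292 × (0.102/2.96)^(0.231) = 134.2 K.

T₂ ≈ 134 K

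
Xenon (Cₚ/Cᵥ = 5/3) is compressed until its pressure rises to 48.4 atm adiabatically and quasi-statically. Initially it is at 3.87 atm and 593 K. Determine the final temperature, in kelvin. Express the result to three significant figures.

Adiabatic: T₂/T₁ = (P₂/P₁)^((γ−1)/γ).
T₂ = 593 × (48.4/3.87)^(2/5) = 1629 K.

T₂ ≈ 1630 K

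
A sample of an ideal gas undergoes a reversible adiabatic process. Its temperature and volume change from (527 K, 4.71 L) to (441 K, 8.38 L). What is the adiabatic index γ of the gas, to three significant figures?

γ ≈ 1.31

TV^(γ−1) = const ⇒ γ − 1 = ln(T₂/T₁) / ln(V₁/V₂).
γ = 1 + ln(441/527) / ln(4.71/8.38) = 1.309.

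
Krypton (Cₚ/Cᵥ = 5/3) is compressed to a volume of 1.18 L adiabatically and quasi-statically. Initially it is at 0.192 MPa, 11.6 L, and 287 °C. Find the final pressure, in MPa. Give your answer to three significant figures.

P₂ ≈ 8.66 MPa

Adiabatic: P₁V₁^γ = P₂V₂^γ ⇒ P₂ = P₁ (V₁/V₂)^γ.
P₂ = 0.192 × (11.6/1.18)^(5/3) = 8.662 MPa.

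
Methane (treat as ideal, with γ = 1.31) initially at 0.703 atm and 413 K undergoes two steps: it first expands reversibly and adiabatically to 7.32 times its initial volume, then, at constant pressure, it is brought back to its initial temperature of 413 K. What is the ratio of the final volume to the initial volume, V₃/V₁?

V₃/V₁ ≈ 13.6

Adiabatic step: V₂/V₁ = 7.32; T₂ = T₁·(1/7.32)^(0.31) = 222.8 K.
Isobaric step: V₃/V₂ = T₃/T₂ = 413/222.8.
V₃/V₁ = (V₂/V₁)(V₃/V₂) = 7.32 × (413/222.8) = 13.57.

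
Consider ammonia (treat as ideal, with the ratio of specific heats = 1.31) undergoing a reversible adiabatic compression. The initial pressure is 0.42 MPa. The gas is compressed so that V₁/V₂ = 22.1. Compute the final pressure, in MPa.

P₂ ≈ 24.2 MPa

Since PV^γ is constant along a reversible adiabat, P₂ = P₁ (V₁/V₂)^γ.
P₂ = 0.42 × 22.1^(1.31) = 24.23 MPa.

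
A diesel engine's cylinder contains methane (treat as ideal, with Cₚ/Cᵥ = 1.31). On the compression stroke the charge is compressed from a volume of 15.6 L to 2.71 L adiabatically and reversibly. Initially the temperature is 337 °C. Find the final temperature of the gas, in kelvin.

T₂ ≈ 1050 K

Adiabatic: T₁V₁^(γ−1) = T₂V₂^(γ−1) ⇒ T₂ = T₁ (V₁/V₂)^(γ−1).
T₁ = 337 °C = 610.1 K.
T₂ = 610.1 × (15.6/2.71)^(0.31) = 1050 K.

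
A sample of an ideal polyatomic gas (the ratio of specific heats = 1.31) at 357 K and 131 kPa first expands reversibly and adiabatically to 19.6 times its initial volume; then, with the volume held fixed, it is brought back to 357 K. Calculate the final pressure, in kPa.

Adiabatic step (PV^γ = const): P₂ = 131×(1/19.6)^(1.31) = 2.657 kPa; T₂ = 357×(1/19.6)^(0.31) = 141.9 K.
Isochoric: P₃ = P₂(T₃/T₂) = 2.657 × (357/141.9) = 6.684 kPa.

P₃ ≈ 6.68 kPa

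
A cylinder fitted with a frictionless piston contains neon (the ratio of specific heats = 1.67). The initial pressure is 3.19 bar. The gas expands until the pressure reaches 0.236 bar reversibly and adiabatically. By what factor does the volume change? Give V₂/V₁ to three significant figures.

V₂/V₁ ≈ 4.76

From PV^γ = const, V₂/V₁ = (P₁/P₂)^(1/γ).
V₂/V₁ = (3.19/0.236)^(0.599) = 4.755.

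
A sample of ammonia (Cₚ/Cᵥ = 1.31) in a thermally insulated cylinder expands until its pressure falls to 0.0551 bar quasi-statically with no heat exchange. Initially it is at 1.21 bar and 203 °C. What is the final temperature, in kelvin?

T₂ ≈ 229 K

Adiabatic: T₂/T₁ = (P₂/P₁)^((γ−1)/γ).
T₁ = 203 °C = 476.1 K.
T₂ = 476.1 × (0.0551/1.21)^(0.237) = 229.2 K.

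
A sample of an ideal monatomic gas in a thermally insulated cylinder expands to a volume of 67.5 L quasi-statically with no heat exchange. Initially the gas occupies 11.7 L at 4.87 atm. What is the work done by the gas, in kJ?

W ≈ 5.97 kJ

γ = 5/3 for a monatomic ideal gas.
P₂ = P₁(V₁/V₂)^γ = 4.87×(11.7/67.5)^(5/3) = 0.2624 atm.
For a reversible adiabat, W_by_gas = (P₁V₁ − P₂V₂)/(γ−1).
W_by = (493500×0.0117 − 26590×0.0675) / (2/3) = 5968 J.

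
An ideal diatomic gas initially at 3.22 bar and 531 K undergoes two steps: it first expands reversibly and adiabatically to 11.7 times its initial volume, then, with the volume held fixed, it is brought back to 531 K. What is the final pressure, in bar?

P₃ ≈ 0.275 bar

For a diatomic ideal gas γ = 7/5.
Adiabatic step (PV^γ = const): P₂ = 3.22×(1/11.7)^(7/5) = 0.1029 bar; T₂ = 531×(1/11.7)^(2/5) = 198.5 K.
Isochoric: P₃ = P₂(T₃/T₂) = 0.1029 × (531/198.5) = 0.2752 bar.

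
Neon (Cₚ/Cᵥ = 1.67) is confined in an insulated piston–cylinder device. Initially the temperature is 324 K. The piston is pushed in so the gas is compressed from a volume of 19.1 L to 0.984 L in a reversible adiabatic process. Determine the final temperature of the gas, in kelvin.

T₂ ≈ 2360 K

For a reversible adiabat TV^(γ−1) is constant, so T₂ = T₁ (V₁/V₂)^(γ−1).
T₂ = 324 × (19.1/0.984)^(0.67) = 2363 K.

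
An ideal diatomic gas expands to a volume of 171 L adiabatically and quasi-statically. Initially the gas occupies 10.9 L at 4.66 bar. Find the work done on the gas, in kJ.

W ≈ -8.48 kJ

γ = 7/5 for a diatomic ideal gas.
P₂ = P₁(V₁/V₂)^γ = 4.66×(10.9/171)^(7/5) = 0.09876 bar.
For a reversible adiabat, W_by_gas = (P₁V₁ − P₂V₂)/(γ−1).
W_by = (466000×0.0109 − 9876×0.171) / (2/5) = 8476 J.
W_on_gas = −W_by = -8476 J.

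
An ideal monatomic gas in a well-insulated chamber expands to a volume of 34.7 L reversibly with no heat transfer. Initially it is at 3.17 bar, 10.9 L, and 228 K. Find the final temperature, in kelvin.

T₂ ≈ 105 K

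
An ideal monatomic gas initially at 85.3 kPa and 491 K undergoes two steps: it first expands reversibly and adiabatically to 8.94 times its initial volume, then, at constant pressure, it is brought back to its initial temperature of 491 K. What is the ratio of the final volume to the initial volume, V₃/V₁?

V₃/V₁ ≈ 38.5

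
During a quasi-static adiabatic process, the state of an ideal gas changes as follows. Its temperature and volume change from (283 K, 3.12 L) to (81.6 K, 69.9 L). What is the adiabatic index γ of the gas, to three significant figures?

TV^(γ−1) = const ⇒ γ − 1 = ln(T₂/T₁) / ln(V₁/V₂).
γ = 1 + ln(81.6/283) / ln(3.12/69.9) = 1.4.

γ ≈ 1.40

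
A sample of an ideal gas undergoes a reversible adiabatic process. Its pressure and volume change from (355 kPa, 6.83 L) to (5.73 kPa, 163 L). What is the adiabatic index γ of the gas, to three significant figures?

γ ≈ 1.30

PV^γ = const ⇒ γ = ln(P₂/P₁) / ln(V₁/V₂).
γ = ln(5.73/355) / ln(6.83/163) = 1.301.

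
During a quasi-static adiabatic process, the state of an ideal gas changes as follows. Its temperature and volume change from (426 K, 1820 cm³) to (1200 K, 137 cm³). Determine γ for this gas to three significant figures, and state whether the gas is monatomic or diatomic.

γ ≈ 1.40; diatomic

TV^(γ−1) = const ⇒ γ − 1 = ln(T₂/T₁) / ln(V₁/V₂).
γ = 1 + ln(1200/426) / ln(1820/137) = 1.4.
γ ≈ 1.40 is close to 7/5, so the gas is diatomic.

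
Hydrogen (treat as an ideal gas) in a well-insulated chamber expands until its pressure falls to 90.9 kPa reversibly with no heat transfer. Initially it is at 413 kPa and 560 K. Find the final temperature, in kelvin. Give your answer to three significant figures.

T₂ ≈ 363 K

Adiabatic: T₂/T₁ = (P₂/P₁)^((γ−1)/γ).
For a diatomic ideal gas γ = 7/5, so (γ−1)/γ = 2/7.
T₂ = 560 × (90.9/413)^(2/7) = 363.4 K.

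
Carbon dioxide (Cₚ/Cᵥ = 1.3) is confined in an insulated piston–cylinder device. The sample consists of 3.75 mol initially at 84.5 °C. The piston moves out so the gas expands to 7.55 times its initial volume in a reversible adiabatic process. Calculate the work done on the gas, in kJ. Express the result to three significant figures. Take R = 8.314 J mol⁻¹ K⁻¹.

W ≈ -16.9 kJ

For a reversible adiabat TV^(γ−1) is constant, so T₂ = T₁ (V₁/V₂)^(γ−1).
T₁ = 84.5 °C = 357.6 K.
T₂ = 357.6 × (1/7.55)^(0.3) = 195 K.
Q = 0, so ΔU = W_on_gas = nCᵥΔT with Cᵥ = R/(γ−1) = 27.71 J/(mol·K).
ΔU = 3.75 × 27.71 × (195 − 357.6) = -16900 J.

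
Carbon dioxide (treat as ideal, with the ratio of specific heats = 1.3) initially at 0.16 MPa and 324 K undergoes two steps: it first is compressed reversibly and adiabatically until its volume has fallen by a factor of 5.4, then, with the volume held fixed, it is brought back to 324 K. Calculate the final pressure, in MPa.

P₃ ≈ 0.864 MPa

Adiabatic step (PV^γ = const): P₂ = 0.16×5.4^(1.3) = 1.433 MPa; T₂ = 324×5.4^(0.3) = 537.4 K.
Isochoric: P₃ = P₂(T₃/T₂) = 1.433 × (324/537.4) = 0.864 MPa.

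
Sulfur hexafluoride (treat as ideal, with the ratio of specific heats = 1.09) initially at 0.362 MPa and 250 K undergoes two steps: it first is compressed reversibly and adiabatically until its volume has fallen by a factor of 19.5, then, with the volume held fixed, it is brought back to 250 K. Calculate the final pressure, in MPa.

P₃ ≈ 7.06 MPa

Adiabatic step (PV^γ = const): P₂ = 0.362×19.5^(1.09) = 9.222 MPa; T₂ = 250×19.5^(0.09) = 326.6 K.
Isochoric: P₃ = P₂(T₃/T₂) = 9.222 × (250/326.6) = 7.059 MPa.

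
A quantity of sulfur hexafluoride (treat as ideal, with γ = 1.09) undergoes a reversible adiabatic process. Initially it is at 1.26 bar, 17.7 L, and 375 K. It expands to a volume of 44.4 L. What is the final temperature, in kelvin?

T₂ ≈ 345 K

For a reversible adiabat TV^(γ−1) is constant, so T₂ = T₁ (V₁/V₂)^(γ−1).
T₂ = 375 × (17.7/44.4)^(0.09) = 345.2 K.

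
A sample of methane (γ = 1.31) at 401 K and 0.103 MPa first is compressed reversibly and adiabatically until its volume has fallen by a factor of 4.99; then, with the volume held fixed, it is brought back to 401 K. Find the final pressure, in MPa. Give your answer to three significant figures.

P₃ ≈ 0.514 MPa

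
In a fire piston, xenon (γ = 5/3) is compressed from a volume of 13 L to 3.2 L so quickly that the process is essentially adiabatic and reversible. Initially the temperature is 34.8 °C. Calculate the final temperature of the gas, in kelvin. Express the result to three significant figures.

Adiabatic: T₁V₁^(γ−1) = T₂V₂^(γ−1) ⇒ T₂ = T₁ (V₁/V₂)^(γ−1).
T₁ = 34.8 °C = 307.9 K.
T₂ = 307.9 × (13/3.2)^(2/3) = 784 K.

T₂ ≈ 784 K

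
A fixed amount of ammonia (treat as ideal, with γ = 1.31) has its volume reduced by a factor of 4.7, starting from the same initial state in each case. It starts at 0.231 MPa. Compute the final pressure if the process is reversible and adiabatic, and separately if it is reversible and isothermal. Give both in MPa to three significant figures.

Isothermal: P₂ = P₁(V₁/V₂) = 0.231×4.7 = 1.086 MPa.
Adiabatic: P₂ = P₁(V₁/V₂)^γ = 0.231×4.7^(1.31) = 1.754 MPa.

adiabatic: 1.75 MPa; isothermal: 1.09 MPa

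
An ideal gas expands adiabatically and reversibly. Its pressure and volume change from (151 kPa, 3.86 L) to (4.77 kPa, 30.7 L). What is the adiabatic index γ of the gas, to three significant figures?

γ ≈ 1.67

PV^γ = const ⇒ γ = ln(P₂/P₁) / ln(V₁/V₂).
γ = ln(4.77/151) / ln(3.86/30.7) = 1.666.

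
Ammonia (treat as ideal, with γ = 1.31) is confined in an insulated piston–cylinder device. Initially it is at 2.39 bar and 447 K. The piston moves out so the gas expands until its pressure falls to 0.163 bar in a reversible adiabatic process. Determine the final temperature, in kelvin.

T₂ ≈ 237 K

Along an adiabat T P^((1−γ)/γ) is constant, so T₂ = T₁ (P₂/P₁)^((γ−1)/γ).
T₂ = 447 × (0.163/2.39)^(0.237) = 236.8 K.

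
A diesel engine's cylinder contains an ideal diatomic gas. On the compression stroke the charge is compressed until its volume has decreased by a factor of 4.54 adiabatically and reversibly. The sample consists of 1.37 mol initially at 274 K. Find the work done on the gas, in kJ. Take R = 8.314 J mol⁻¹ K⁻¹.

W ≈ 6.49 kJ

For a reversible adiabat TV^(γ−1) is constant, so T₂ = T₁ (V₁/V₂)^(γ−1).
γ = 7/5 for a diatomic ideal gas, so γ−1 = 2/5.
T₂ = 274 × 4.54^(2/5) = 501.8 K.
Q = 0, so ΔU = W_on_gas = nCᵥΔT with Cᵥ = R/(γ−1) = 20.79 J/(mol·K).
ΔU = 1.37 × 20.79 × (501.8 − 274) = 6488 J.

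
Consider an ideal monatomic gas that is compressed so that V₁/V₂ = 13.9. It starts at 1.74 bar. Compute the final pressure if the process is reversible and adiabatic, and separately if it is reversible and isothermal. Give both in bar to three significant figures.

adiabatic: 140 bar; isothermal: 24.2 bar

For a monatomic ideal gas γ = 5/3.
Isothermal: P₂ = P₁(V₁/V₂) = 1.74×13.9 = 24.19 bar.
Adiabatic: P₂ = P₁(V₁/V₂)^γ = 1.74×13.9^(5/3) = 139.8 bar.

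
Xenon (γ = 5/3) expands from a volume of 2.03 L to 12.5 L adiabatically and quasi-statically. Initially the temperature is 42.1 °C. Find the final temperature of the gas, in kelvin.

T₂ ≈ 93.8 K

Adiabatic: T₁V₁^(γ−1) = T₂V₂^(γ−1) ⇒ T₂ = T₁ (V₁/V₂)^(γ−1).
T₁ = 42.1 °C = 315.2 K.
T₂ = 315.2 × (2.03/12.5)^(2/3) = 93.84 K.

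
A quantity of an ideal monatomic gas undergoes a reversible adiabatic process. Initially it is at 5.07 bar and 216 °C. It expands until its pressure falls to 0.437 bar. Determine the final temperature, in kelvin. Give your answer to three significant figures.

T₂ ≈ 183 K

Along an adiabat T P^((1−γ)/γ) is constant, so T₂ = T₁ (P₂/P₁)^((γ−1)/γ).
For a monatomic ideal gas γ = 5/3, so (γ−1)/γ = 2/5.
T₁ = 216 °C = 489.1 K.
T₂ = 489.1 × (0.437/5.07)^(2/5) = 183.5 K.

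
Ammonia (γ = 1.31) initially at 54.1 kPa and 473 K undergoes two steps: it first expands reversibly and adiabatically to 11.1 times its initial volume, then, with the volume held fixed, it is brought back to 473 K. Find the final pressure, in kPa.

P₃ ≈ 4.87 kPa

Adiabatic step (PV^γ = const): P₂ = 54.1×(1/11.1)^(1.31) = 2.311 kPa; T₂ = 473×(1/11.1)^(0.31) = 224.3 K.
Isochoric: P₃ = P₂(T₃/T₂) = 2.311 × (473/224.3) = 4.874 kPa.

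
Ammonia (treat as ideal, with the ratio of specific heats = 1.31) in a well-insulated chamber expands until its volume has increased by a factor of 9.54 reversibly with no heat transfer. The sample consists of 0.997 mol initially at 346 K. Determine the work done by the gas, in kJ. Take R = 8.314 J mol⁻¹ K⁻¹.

W ≈ 4.65 kJ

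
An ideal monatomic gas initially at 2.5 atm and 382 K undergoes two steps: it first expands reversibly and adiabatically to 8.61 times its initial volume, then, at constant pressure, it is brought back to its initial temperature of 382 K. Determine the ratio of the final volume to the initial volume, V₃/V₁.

V₃/V₁ ≈ 36.2

For a monatomic ideal gas γ = 5/3.
Adiabatic step: V₂/V₁ = 8.61; T₂ = T₁·(1/8.61)^(2/3) = 90.93 K.
Isobaric step: V₃/V₂ = T₃/T₂ = 382/90.93.
V₃/V₁ = (V₂/V₁)(V₃/V₂) = 8.61 × (382/90.93) = 36.17.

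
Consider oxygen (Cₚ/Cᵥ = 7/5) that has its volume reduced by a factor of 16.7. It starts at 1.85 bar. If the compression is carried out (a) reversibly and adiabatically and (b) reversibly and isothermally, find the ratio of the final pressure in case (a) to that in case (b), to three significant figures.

Isothermal: P_b = P₁(V₁/V₂) = 1.85×16.7.
Adiabatic: P_a = P₁(V₁/V₂)^γ = 1.85×16.7^(7/5).
P_a/P_b = (V₁/V₂)^(γ−1) = 16.7^(2/5) = 3.084.

P_adiabatic / P_isothermal ≈ 3.08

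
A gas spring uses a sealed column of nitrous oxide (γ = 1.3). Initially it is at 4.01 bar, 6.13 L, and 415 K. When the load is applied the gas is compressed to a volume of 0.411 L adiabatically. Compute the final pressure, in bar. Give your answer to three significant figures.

Since PV^γ is constant along a reversible adiabat, P₂ = P₁ (V₁/V₂)^γ.
P₂ = 4.01 × (6.13/0.411)^(1.3) = 134.5 bar.

P₂ ≈ 135 bar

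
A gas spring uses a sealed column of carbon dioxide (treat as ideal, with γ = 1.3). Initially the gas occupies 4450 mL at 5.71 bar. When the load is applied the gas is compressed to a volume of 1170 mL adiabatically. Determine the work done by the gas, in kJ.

W ≈ -4.18 kJ

P₂ = P₁(V₁/V₂)^γ = 5.71×(4450/1170)^(1.3) = 32.42 bar.
For a reversible adiabat, W_by_gas = (P₁V₁ − P₂V₂)/(γ−1).
W_by = (571000×0.00445 − 3.242×10^6×0.00117) / (0.3) = -4175 J.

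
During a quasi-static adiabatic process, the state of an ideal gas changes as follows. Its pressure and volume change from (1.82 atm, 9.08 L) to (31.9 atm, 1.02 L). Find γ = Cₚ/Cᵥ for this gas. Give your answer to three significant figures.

PV^γ = const ⇒ γ = ln(P₂/P₁) / ln(V₁/V₂).
γ = ln(31.9/1.82) / ln(9.08/1.02) = 1.31.

γ ≈ 1.31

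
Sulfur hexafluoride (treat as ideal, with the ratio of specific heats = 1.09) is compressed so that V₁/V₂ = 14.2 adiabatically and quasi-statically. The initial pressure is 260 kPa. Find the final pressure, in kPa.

Since PV^γ is constant along a reversible adiabat, P₂ = P₁ (V₁/V₂)^γ.
P₂ = 260 × 14.2^(1.09) = 4688 kPa.

P₂ ≈ 4690 kPa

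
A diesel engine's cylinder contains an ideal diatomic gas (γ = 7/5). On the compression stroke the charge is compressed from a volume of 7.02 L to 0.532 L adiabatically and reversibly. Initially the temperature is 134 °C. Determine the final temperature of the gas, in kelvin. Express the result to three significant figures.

T₂ ≈ 1140 K

Adiabatic: T₁V₁^(γ−1) = T₂V₂^(γ−1) ⇒ T₂ = T₁ (V₁/V₂)^(γ−1).
T₁ = 134 °C = 407.1 K.
T₂ = 407.1 × (7.02/0.532)^(2/5) = 1143 K.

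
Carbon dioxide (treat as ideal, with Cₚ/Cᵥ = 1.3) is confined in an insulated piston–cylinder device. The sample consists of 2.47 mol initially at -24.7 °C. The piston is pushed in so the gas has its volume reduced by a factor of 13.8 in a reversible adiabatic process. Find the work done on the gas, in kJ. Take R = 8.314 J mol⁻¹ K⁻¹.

W ≈ 20.4 kJ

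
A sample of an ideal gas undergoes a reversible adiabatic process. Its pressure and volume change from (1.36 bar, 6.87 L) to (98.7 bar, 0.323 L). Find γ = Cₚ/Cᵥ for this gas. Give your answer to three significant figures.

γ ≈ 1.40

PV^γ = const ⇒ γ = ln(P₂/P₁) / ln(V₁/V₂).
γ = ln(98.7/1.36) / ln(6.87/0.323) = 1.401.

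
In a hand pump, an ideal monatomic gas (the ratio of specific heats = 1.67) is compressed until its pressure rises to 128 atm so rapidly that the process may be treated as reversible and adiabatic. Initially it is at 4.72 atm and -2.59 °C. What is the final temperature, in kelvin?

Along an adiabat T P^((1−γ)/γ) is constant, so T₂ = T₁ (P₂/P₁)^((γ−1)/γ).
T₁ = -2.59 °C = 270.6 K.
T₂ = 270.6 × (128/4.72)^(0.401) = 1017 K.

T₂ ≈ 1020 K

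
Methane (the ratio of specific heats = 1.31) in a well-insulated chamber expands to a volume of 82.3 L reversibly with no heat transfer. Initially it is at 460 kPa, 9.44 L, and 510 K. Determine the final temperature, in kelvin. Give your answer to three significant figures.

Adiabatic: T₁V₁^(γ−1) = T₂V₂^(γ−1) ⇒ T₂ = T₁ (V₁/V₂)^(γ−1).
T₂ = 510 × (9.44/82.3)^(0.31) = 260.6 K.

T₂ ≈ 261 K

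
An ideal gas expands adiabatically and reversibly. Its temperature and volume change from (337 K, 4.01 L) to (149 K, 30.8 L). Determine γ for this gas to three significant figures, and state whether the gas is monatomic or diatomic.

TV^(γ−1) = const ⇒ γ − 1 = ln(T₂/T₁) / ln(V₁/V₂).
γ = 1 + ln(149/337) / ln(4.01/30.8) = 1.4.
γ ≈ 1.40 is close to 7/5, so the gas is diatomic.

γ ≈ 1.40; diatomic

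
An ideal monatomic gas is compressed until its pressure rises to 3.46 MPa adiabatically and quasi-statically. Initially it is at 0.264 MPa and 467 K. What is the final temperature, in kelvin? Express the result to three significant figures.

T₂ ≈ 1310 K

Adiabatic: T₂/T₁ = (P₂/P₁)^((γ−1)/γ).
For a monatomic ideal gas γ = 5/3, so (γ−1)/γ = 2/5.
T₂ = 467 × (3.46/0.264)^(2/5) = 1307 K.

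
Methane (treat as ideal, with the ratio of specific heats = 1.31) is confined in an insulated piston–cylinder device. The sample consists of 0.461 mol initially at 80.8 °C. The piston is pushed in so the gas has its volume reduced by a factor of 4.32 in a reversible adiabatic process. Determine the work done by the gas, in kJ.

For a reversible adiabat TV^(γ−1) is constant, so T₂ = T₁ (V₁/V₂)^(γ−1).
T₁ = 80.8 °C = 353.9 K.
T₂ = 353.9 × 4.32^(0.31) = 557.1 K.
Q = 0, so ΔU = W_on_gas = nCᵥΔT with Cᵥ = R/(γ−1) = 26.82 J/(mol·K).
ΔU = 0.461 × 26.82 × (557.1 − 353.9) = 2512 J.
Work done by the gas = −ΔU = -2512 J.

W ≈ -2.51 kJ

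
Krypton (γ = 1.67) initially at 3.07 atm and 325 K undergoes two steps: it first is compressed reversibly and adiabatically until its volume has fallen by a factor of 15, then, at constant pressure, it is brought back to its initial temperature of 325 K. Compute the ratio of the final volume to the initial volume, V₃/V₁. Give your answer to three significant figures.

V₃/V₁ ≈ 0.0109

Adiabatic step: V₂/V₁ = 0.06667; T₂ = T₁·15^(0.67) = 1995 K.
Isobaric step: V₃/V₂ = T₃/T₂ = 325/1995.
V₃/V₁ = (V₂/V₁)(V₃/V₂) = 0.06667 × (325/1995) = 0.01086.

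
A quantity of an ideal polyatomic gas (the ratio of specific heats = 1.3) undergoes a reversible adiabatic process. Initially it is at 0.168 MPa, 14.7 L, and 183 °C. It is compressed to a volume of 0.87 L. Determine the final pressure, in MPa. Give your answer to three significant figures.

Since PV^γ is constant along a reversible adiabat, P₂ = P₁ (V₁/V₂)^γ.
P₂ = 0.168 × (14.7/0.87)^(1.3) = 6.629 MPa.

P₂ ≈ 6.63 MPa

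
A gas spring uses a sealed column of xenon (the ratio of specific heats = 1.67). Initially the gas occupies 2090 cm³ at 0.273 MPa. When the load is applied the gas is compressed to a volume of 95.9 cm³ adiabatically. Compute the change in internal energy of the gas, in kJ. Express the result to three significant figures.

P₂ = P₁(V₁/V₂)^γ = 0.273×(2090/95.9)^(1.67) = 46.9 MPa.
For a reversible adiabat, W_by_gas = (P₁V₁ − P₂V₂)/(γ−1).
W_by = (273000×0.00209 − 4.69×10^7×9.59×10^-5) / (0.67) = -5861 J.
Q = 0 ⇒ ΔU = −W_by = 5861 J.

ΔU ≈ 5.86 kJ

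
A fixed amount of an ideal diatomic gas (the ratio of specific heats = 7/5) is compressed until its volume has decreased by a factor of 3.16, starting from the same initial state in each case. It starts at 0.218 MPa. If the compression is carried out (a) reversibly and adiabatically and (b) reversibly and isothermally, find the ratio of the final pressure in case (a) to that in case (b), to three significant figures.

P_adiabatic / P_isothermal ≈ 1.58

Isothermal: P_b = P₁(V₁/V₂) = 0.218×3.16.
Adiabatic: P_a = P₁(V₁/V₂)^γ = 0.218×3.16^(7/5).
P_a/P_b = (V₁/V₂)^(γ−1) = 3.16^(2/5) = 1.584.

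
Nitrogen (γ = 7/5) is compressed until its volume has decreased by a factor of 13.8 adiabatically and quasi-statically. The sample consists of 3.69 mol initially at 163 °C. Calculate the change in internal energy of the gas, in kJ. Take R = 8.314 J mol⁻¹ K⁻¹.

For a reversible adiabat TV^(γ−1) is constant, so T₂ = T₁ (V₁/V₂)^(γ−1).
T₁ = 163 °C = 436.1 K.
T₂ = 436.1 × 13.8^(2/5) = 1246 K.
Q = 0, so ΔU = W_on_gas = nCᵥΔT with Cᵥ = R/(γ−1) = 20.79 J/(mol·K).
ΔU = 3.69 × 20.79 × (1246 − 436.1) = 62130 J.

ΔU ≈ 62.1 kJ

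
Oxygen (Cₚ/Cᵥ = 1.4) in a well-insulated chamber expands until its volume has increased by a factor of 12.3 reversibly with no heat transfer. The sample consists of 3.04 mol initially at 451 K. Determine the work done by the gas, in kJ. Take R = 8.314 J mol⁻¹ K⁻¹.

W ≈ 18.1 kJ

Adiabatic: T₁V₁^(γ−1) = T₂V₂^(γ−1) ⇒ T₂ = T₁ (V₁/V₂)^(γ−1).
T₂ = 451 × (1/12.3)^(0.4) = 165.3 K.
Q = 0, so ΔU = W_on_gas = nCᵥΔT with Cᵥ = R/(γ−1) = 20.79 J/(mol·K).
ΔU = 3.04 × 20.79 × (165.3 − 451) = -18050 J.
Work done by the gas = −ΔU = 18050 J.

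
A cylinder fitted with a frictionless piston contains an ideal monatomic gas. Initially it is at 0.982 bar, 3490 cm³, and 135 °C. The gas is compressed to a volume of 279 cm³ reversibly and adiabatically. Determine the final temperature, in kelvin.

T₂ ≈ 2200 K

Adiabatic: T₁V₁^(γ−1) = T₂V₂^(γ−1) ⇒ T₂ = T₁ (V₁/V₂)^(γ−1).
γ = 5/3 for a monatomic ideal gas.
T₁ = 135 °C = 408.1 K.
T₂ = 408.1 × (3490/279)^(2/3) = 2199 K.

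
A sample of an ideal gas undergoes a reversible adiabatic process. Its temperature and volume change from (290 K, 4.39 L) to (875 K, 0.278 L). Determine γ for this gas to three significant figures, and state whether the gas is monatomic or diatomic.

TV^(γ−1) = const ⇒ γ − 1 = ln(T₂/T₁) / ln(V₁/V₂).
γ = 1 + ln(875/290) / ln(4.39/0.278) = 1.4.
γ ≈ 1.40 is close to 7/5, so the gas is diatomic.

γ ≈ 1.40; diatomic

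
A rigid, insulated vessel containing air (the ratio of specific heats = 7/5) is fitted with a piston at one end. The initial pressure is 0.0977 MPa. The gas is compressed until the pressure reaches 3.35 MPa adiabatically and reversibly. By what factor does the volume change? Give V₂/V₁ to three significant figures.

V₂/V₁ ≈ 0.0801

From PV^γ = const, V₂/V₁ = (P₁/P₂)^(1/γ).
V₂/V₁ = (0.0977/3.35)^(5/7) = 0.08007.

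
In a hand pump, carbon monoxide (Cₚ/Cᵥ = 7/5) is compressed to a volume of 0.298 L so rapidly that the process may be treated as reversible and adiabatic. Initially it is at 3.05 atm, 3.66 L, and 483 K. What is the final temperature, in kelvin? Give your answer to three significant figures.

T₂ ≈ 1320 K

For a reversible adiabat TV^(γ−1) is constant, so T₂ = T₁ (V₁/V₂)^(γ−1).
T₂ = 483 × (3.66/0.298)^(2/5) = 1317 K.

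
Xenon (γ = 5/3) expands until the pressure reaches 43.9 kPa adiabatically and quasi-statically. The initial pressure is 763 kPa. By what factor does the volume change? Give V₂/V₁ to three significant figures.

V₂/V₁ ≈ 5.55

From PV^γ = const, V₂/V₁ = (P₁/P₂)^(1/γ).
V₂/V₁ = (763/43.9)^(3/5) = 5.547.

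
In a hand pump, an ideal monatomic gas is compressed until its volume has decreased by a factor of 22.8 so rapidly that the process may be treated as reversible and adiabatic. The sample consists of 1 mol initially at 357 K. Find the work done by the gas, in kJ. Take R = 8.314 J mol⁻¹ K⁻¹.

Adiabatic: T₁V₁^(γ−1) = T₂V₂^(γ−1) ⇒ T₂ = T₁ (V₁/V₂)^(γ−1).
γ = 5/3 for a monatomic ideal gas, so γ−1 = 2/3.
T₂ = 357 × 22.8^(2/3) = 2871 K.
Q = 0, so ΔU = W_on_gas = nCᵥΔT with Cᵥ = R/(γ−1) = 12.47 J/(mol·K).
ΔU = 1 × 12.47 × (2871 − 357) = 31350 J.
Work done by the gas = −ΔU = -31350 J.

W ≈ -31.3 kJ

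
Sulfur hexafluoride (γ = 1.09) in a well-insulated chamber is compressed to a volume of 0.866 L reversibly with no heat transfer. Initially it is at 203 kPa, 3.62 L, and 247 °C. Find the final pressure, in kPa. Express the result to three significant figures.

P₂ ≈ 965 kPa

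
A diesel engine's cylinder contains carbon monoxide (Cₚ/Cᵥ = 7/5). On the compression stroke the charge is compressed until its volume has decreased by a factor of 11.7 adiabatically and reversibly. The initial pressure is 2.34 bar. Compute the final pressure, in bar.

Since PV^γ is constant along a reversible adiabat, P₂ = P₁ (V₁/V₂)^γ.
P₂ = 2.34 × 11.7^(7/5) = 73.23 bar.

P₂ ≈ 73.2 bar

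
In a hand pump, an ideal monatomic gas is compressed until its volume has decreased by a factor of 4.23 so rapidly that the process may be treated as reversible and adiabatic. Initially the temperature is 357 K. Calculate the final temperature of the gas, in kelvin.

For a reversible adiabat TV^(γ−1) is constant, so T₂ = T₁ (V₁/V₂)^(γ−1).
For a monatomic ideal gas γ = 5/3, so γ−1 = 2/3.
T₂ = 357 × 4.23^(2/3) = 933.7 K.

T₂ ≈ 934 K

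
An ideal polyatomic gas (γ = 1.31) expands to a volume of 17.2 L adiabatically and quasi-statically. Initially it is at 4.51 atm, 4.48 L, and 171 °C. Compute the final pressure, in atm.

Adiabatic: P₁V₁^γ = P₂V₂^γ ⇒ P₂ = P₁ (V₁/V₂)^γ.
P₂ = 4.51 × (4.48/17.2)^(1.31) = 0.7741 atm.

P₂ ≈ 0.774 atm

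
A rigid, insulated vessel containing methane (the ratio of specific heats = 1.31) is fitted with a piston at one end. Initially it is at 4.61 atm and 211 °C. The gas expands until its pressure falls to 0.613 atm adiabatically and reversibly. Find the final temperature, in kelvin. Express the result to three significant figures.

T₂ ≈ 300 K

Along an adiabat T P^((1−γ)/γ) is constant, so T₂ = T₁ (P₂/P₁)^((γ−1)/γ).
T₁ = 211 °C = 484.1 K.
T₂ = 484.1 × (0.613/4.61)^(0.237) = 300.3 K.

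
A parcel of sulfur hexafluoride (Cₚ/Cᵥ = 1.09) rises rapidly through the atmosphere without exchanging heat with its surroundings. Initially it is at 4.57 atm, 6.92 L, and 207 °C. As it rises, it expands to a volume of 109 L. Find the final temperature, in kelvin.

T₂ ≈ 375 K

For a reversible adiabat TV^(γ−1) is constant, so T₂ = T₁ (V₁/V₂)^(γ−1).
T₁ = 207 °C = 480.1 K.
T₂ = 480.1 × (6.92/109)^(0.09) = 374.6 K.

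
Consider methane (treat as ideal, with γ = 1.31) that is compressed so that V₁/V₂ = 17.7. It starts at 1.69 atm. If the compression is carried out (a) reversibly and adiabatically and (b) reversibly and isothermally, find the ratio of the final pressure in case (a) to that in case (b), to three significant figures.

P_adiabatic / P_isothermal ≈ 2.44

Isothermal: P_b = P₁(V₁/V₂) = 1.69×17.7.
Adiabatic: P_a = P₁(V₁/V₂)^γ = 1.69×17.7^(1.31).
P_a/P_b = (V₁/V₂)^(γ−1) = 17.7^(0.31) = 2.437.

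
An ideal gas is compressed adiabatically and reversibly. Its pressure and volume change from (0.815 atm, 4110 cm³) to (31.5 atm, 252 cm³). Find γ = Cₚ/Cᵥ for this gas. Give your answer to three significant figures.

PV^γ = const ⇒ γ = ln(P₂/P₁) / ln(V₁/V₂).
γ = ln(31.5/0.815) / ln(4110/252) = 1.309.

γ ≈ 1.31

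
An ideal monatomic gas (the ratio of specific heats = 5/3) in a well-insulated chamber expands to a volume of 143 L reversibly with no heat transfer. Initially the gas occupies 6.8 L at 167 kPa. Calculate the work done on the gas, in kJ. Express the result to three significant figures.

W ≈ -1.48 kJ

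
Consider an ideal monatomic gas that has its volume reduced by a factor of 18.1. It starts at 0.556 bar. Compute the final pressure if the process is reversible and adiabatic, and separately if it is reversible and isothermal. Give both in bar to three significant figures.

adiabatic: 69.4 bar; isothermal: 10.1 bar

For a monatomic ideal gas γ = 5/3.
Isothermal: P₂ = P₁(V₁/V₂) = 0.556×18.1 = 10.06 bar.
Adiabatic: P₂ = P₁(V₁/V₂)^γ = 0.556×18.1^(5/3) = 69.38 bar.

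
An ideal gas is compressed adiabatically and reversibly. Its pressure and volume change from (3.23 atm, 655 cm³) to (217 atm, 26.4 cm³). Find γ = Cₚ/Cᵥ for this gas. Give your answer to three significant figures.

γ ≈ 1.31

PV^γ = const ⇒ γ = ln(P₂/P₁) / ln(V₁/V₂).
γ = ln(217/3.23) / ln(655/26.4) = 1.31.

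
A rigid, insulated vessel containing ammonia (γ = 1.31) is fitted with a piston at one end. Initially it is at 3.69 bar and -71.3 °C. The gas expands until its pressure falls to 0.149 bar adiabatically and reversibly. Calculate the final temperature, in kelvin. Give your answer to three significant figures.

Adiabatic: T₂/T₁ = (P₂/P₁)^((γ−1)/γ).
T₁ = -71.3 °C = 201.8 K.
T₂ = 201.8 × (0.149/3.69)^(0.237) = 94.45 K.

T₂ ≈ 94.4 K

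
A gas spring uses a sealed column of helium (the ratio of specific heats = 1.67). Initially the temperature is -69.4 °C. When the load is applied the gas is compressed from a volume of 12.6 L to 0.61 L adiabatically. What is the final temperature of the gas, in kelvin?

Adiabatic: T₁V₁^(γ−1) = T₂V₂^(γ−1) ⇒ T₂ = T₁ (V₁/V₂)^(γ−1).
T₁ = -69.4 °C = 203.7 K.
T₂ = 203.7 × (12.6/0.61)^(0.67) = 1549 K.

T₂ ≈ 1550 K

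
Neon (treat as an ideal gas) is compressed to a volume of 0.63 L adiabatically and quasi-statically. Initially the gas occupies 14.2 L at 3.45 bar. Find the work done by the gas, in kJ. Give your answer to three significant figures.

W ≈ -51.3 kJ

γ = 5/3 for a monatomic ideal gas.
P₂ = P₁(V₁/V₂)^γ = 3.45×(14.2/0.63)^(5/3) = 620.5 bar.
For a reversible adiabat, W_by_gas = (P₁V₁ − P₂V₂)/(γ−1).
W_by = (345000×0.0142 − 6.205×10^7×0.00063) / (2/3) = -51290 J.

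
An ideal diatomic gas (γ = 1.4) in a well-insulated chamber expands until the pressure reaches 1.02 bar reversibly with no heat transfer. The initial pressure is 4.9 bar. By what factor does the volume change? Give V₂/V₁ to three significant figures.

From PV^γ = const, V₂/V₁ = (P₁/P₂)^(1/γ).
V₂/V₁ = (4.9/1.02)^(0.714) = 3.068.

V₂/V₁ ≈ 3.07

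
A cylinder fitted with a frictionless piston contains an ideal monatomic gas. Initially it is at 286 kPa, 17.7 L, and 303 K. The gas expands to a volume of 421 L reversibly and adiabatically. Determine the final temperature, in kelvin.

For a reversible adiabat TV^(γ−1) is constant, so T₂ = T₁ (V₁/V₂)^(γ−1).
γ = 5/3 for a monatomic ideal gas.
T₂ = 303 × (17.7/421)^(2/3) = 36.64 K.

T₂ ≈ 36.6 K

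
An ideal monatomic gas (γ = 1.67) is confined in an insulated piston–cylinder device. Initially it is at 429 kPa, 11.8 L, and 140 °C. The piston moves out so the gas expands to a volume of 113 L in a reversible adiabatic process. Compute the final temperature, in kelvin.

T₂ ≈ 90.9 K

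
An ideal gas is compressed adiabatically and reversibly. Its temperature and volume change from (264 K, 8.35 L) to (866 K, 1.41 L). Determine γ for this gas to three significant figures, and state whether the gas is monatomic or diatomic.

TV^(γ−1) = const ⇒ γ − 1 = ln(T₂/T₁) / ln(V₁/V₂).
γ = 1 + ln(866/264) / ln(8.35/1.41) = 1.668.
γ ≈ 1.67 is close to 5/3, so the gas is monatomic.

γ ≈ 1.67; monatomic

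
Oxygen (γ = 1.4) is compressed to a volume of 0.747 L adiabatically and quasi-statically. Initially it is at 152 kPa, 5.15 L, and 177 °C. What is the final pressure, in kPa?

Since PV^γ is constant along a reversible adiabat, P₂ = P₁ (V₁/V₂)^γ.
P₂ = 152 × (5.15/0.747)^(1.4) = 2268 kPa.

P₂ ≈ 2270 kPa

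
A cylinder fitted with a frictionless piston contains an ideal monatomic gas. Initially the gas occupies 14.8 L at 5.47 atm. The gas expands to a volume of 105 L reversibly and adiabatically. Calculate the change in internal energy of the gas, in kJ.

γ = 5/3 for a monatomic ideal gas.
P₂ = P₁(V₁/V₂)^γ = 5.47×(14.8/105)^(5/3) = 0.2088 atm.
For a reversible adiabat, W_by_gas = (P₁V₁ − P₂V₂)/(γ−1).
W_by = (554200×0.0148 − 21160×0.105) / (2/3) = 8972 J.
Q = 0 ⇒ ΔU = −W_by = -8972 J.

ΔU ≈ -8.97 kJ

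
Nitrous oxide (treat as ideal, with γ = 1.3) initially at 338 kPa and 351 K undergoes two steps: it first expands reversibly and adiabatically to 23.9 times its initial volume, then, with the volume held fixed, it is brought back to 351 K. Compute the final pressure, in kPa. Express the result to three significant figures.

P₃ ≈ 14.1 kPa

Adiabatic step (PV^γ = const): P₂ = 338×(1/23.9)^(1.3) = 5.458 kPa; T₂ = 351×(1/23.9)^(0.3) = 135.5 K.
Isochoric: P₃ = P₂(T₃/T₂) = 5.458 × (351/135.5) = 14.14 kPa.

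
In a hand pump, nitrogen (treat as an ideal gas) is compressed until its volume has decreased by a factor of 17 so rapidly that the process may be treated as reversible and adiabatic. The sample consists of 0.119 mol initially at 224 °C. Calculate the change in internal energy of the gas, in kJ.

ΔU ≈ 2.59 kJ

Adiabatic: T₁V₁^(γ−1) = T₂V₂^(γ−1) ⇒ T₂ = T₁ (V₁/V₂)^(γ−1).
γ = 7/5 for a diatomic ideal gas, so γ−1 = 2/5.
T₁ = 224 °C = 497.1 K.
T₂ = 497.1 × 17^(2/5) = 1544 K.
Q = 0, so ΔU = W_on_gas = nCᵥΔT with Cᵥ = R/(γ−1) = 20.79 J/(mol·K).
ΔU = 0.119 × 20.79 × (1544 − 497.1) = 2589 J.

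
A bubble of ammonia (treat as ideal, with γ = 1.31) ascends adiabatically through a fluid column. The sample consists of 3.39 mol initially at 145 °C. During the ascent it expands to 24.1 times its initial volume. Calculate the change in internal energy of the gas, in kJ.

For a reversible adiabat TV^(γ−1) is constant, so T₂ = T₁ (V₁/V₂)^(γ−1).
T₁ = 145 °C = 418.1 K.
T₂ = 418.1 × (1/24.1)^(0.31) = 155.9 K.
Q = 0, so ΔU = W_on_gas = nCᵥΔT with Cᵥ = R/(γ−1) = 26.82 J/(mol·K).
ΔU = 3.39 × 26.82 × (155.9 − 418.1) = -23840 J.

ΔU ≈ -23.8 kJ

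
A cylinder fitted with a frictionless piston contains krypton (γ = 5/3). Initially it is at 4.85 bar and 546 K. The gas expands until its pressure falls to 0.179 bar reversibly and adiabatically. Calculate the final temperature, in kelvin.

T₂ ≈ 146 K

Adiabatic: T₂/T₁ = (P₂/P₁)^((γ−1)/γ).
T₂ = 546 × (0.179/4.85)^(2/5) = 145.9 K.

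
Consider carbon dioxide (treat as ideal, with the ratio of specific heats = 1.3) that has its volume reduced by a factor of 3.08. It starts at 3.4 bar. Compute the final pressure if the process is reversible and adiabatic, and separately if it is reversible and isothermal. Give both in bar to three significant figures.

adiabatic: 14.7 bar; isothermal: 10.5 bar

Isothermal: P₂ = P₁(V₁/V₂) = 3.4×3.08 = 10.47 bar.
Adiabatic: P₂ = P₁(V₁/V₂)^γ = 3.4×3.08^(1.3) = 14.68 bar.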